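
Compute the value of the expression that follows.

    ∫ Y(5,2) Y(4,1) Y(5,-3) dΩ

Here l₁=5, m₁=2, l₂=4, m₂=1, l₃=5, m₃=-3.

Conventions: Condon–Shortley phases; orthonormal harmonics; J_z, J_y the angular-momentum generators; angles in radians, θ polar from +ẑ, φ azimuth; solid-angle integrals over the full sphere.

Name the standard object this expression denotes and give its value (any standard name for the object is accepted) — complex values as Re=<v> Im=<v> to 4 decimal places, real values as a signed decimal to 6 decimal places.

This is a Gaunt coefficient — the integral of a triple product of spherical harmonics over the sphere.
m-sum 0 ✓  L=14 even ✓  1≤5≤9 ✓
Π(2lᵢ+1) = 11×9×11 = 1089
triangle coeff Δ(5,4,5) = 1/3153150
Σ_t [0,4]: t=0:+1/69120 t=1:−1/1728 t=2:+1/576 t=3:−1/1728 t=4:+1/69120 = 7/11520
(3j)²=2/143 [(5 4 5; 0 0 0)], sign=-1
Σ_t [1,3]: t=1:−1/6912 t=2:+1/2880 t=3:−1/17280 = 1/6912
(3j)²=5/429 [(5 4 5; 2 1 -3)], sign=+1
⇒ 4πI² = 30/169
I = (-1)√(30/169/(4π)) = -0.11885360

Gaunt coefficient, -0.118854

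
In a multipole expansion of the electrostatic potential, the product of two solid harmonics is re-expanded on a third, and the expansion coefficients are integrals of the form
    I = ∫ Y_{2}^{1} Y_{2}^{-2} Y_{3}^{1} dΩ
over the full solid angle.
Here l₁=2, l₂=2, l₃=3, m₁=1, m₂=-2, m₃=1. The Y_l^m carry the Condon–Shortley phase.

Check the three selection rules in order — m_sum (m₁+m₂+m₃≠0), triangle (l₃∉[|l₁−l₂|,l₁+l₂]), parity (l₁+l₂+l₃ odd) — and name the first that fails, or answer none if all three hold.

m₁+m₂+m₃ = 1 − 2 + 1 = 0  ✓
triangle: |2−2|=0 ≤ l₃=3 ≤ 2+2=4  ✓
parity: l₁+l₂+l₃ = 7 is odd  ✗

parity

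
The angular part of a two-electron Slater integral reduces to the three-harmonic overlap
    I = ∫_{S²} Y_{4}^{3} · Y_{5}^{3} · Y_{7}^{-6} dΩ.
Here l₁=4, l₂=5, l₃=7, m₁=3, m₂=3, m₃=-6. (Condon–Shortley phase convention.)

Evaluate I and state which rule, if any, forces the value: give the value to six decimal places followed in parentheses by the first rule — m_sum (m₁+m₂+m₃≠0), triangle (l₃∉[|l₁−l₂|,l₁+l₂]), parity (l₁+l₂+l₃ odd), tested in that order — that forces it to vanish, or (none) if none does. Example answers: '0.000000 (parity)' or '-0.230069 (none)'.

0.136138 (none)

Rules hold: Σm=0, L=16 even, 1≤7≤9.
N = 9·11·15 = 1485
Δ = 2!·6!·8!/17! = 1/6126120
Racah Σ t=0..2: t=0:+1/69120 t=1:−1/20736 t=2:+1/69120 = -1/51840
⇒ 3j(4 5 7; 0 0 0)² = 280/21879, sgn +1
Racah Σ t=0..1: t=0:+1/9676800 t=1:−1/3628800 = -1/5806080
⇒ 3j(4 5 7; 3 3 -6)² = 5/408, sgn +1
4πI² = N·(3j₀)²·(3jₘ)² = 875/3757
I = +1·√(0.232899/4π) = 0.13613773
No selection rule forces the value: the integral is nonzero (none).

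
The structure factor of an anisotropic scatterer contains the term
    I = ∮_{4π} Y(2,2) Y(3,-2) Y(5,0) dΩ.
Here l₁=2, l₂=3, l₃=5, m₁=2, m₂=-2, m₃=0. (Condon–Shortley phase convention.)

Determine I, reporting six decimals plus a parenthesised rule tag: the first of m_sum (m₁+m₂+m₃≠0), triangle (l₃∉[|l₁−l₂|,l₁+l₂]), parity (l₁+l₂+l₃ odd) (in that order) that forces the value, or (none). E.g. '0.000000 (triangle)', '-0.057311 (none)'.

Rules hold: Σm=0, L=10 even, 1≤5≤5.
N = 5·7·11 = 385
Δ = 0!·4!·6!/11! = 1/2310
Racah Σ t=0..0: t=0:+1/144 = 1/144
⇒ 3j(2 3 5; 0 0 0)² = 10/231, sgn -1
Racah Σ t=0..0: t=0:+1/2880 = 1/2880
⇒ 3j(2 3 5; 2 -2 0)² = 1/462, sgn -1
4πI² = N·(3j₀)²·(3jₘ)² = 25/693
I = +1·√(0.036075/4π) = 0.05357948
No selection rule forces the value: the integral is nonzero (none).

0.053579 (none)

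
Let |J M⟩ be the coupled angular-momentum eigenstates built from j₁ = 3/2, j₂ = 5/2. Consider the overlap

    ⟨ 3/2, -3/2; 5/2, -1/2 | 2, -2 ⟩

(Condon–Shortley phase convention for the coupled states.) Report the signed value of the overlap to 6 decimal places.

j₁+j₂−J=2  J+j₁−j₂=1  J−j₁+j₂=3  j₁+j₂+J+1=7
(j₁±m₁, j₂±m₂, J±M) = (0,3,2,3,0,4)
P² = 144/7
sum k=2..2:
  [2] +1/12 = 1/12
S = 1/12
C² = P²·S² = 1/7 ; C = +0.377964

+√(1/7) = +0.377964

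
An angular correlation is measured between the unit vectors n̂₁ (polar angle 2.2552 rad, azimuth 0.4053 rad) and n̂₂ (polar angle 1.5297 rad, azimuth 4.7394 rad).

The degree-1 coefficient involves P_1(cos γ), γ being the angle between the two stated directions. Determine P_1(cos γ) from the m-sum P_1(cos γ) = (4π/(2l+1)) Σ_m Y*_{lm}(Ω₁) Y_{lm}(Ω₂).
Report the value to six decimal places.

Addition theorem: P_1(cos γ) = (4π/3) Σ_m Y*_{lm}(Ω₁) Y_{lm}(Ω₂), m = −1…1:
  term(m=-1) = -0.03413 + 0.08587j   from Y*(Ω₁)=0.24600 + 0.10555j, Y(Ω₂)=0.00932 + 0.34508j
  term(m=+0) = -0.00620 + 0.00000j   from Y*(Ω₁)=-0.30890 + 0.00000j, Y(Ω₂)=0.02007 + 0.00000j
  term(m=+1) = -0.03413 - 0.08587j   from Y*(Ω₁)=-0.24600 + 0.10555j, Y(Ω₂)=-0.00932 + 0.34508j
Σ over m = -0.07446 + 0.00000j; ×(4π/3) → -0.31189 + 0.00000j. Real part: -0.311889

-0.311889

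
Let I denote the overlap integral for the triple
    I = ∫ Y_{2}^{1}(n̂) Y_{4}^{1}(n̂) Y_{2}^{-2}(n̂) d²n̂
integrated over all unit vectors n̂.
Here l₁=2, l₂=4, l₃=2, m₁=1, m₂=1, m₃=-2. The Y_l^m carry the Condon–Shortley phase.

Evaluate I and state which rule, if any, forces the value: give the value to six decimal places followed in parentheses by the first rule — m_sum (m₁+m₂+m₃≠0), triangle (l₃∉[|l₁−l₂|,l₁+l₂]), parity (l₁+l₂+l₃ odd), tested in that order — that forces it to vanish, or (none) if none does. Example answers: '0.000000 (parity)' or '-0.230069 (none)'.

Checks pass: Σm=0; 8 even; l₃=2∈[2,6].
(2·2+1)(2·4+1)(2·2+1) = 225
Δ: 4! 0! 4! / 9! → 1/630
sum: t=2:+1/16 = 1/16
3j²(2 4 2; 0 0 0) = Δ·Π!·Σ² = 2/35  (sign +1)
sum: t=1:−1/144 = -1/144
3j²(2 4 2; 1 1 -2) = Δ·Π!·Σ² = 1/126  (sign -1)
combine: 4πI² = 225·2/35·1/126 = 5/49
take √, sign -1: I = -0.09011188
No selection rule forces the value: the integral is nonzero (none).

-0.090112 (none)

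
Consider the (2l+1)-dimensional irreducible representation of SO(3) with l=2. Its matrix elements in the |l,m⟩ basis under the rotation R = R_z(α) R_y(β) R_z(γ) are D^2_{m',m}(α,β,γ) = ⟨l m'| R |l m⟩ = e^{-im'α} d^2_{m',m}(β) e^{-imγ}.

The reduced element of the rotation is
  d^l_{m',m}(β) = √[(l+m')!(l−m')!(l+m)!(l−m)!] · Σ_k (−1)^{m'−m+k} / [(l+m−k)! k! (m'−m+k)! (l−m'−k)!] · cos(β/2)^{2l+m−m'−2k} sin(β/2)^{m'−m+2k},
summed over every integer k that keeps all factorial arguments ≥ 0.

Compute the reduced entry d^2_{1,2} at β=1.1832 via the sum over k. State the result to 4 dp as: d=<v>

d^2_{1,2}(β=1.1832) via the finite sum:
With c≡cos(β/2)=0.830049 and s≡sin(β/2)=0.557690, N=[6·1·24·1]^{1/2}=12.000000
k∈{1} keeps every argument non-negative
  k=1: (−1)^0·12.0000/(6)·0.8300^3·0.5577^1 = +0.637874
d^2_{1,2}(1.1832) = +0.637874

d=0.6379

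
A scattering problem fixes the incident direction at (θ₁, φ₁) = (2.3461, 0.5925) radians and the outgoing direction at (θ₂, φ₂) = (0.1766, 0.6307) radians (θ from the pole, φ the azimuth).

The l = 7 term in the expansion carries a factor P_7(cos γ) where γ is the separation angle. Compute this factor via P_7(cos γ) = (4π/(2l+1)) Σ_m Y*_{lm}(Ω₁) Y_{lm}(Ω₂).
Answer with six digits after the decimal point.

Summing Y*_{l m}(θ₁,φ₁)·Y_{l m}(θ₂,φ₂) over m ∈ [−7, 7]; prefactor 4π/(2·7+1) = 0.837758:
  [-7]  conj(Y_{7,-7})(Ω₁) = (-0.025374, -0.040036) ; Y_{7,-7}(Ω₂) = (-0.000001, 0.000002) ; Δ = (0.000000, -0.000000)
  [-6]  conj(Y_{7,-6})(Ω₁) = (0.159168, 0.069825) ; Y_{7,-6}(Ω₂) = (-0.000043, 0.000032) ; Δ = (-0.000009, 0.000002)
  [-5]  conj(Y_{7,-5})(Ω₁) = (-0.360230, 0.065213) ; Y_{7,-5}(Ω₂) = (-0.000712, 0.000008) ; Δ = (0.000256, -0.000050)
  [-4]  conj(Y_{7,-4})(Ω₁) = (0.322730, -0.313940) ; Y_{7,-4}(Ω₂) = (-0.005381, -0.003832) ; Δ = (-0.002940, 0.000453)
  [-3]  conj(Y_{7,-3})(Ω₁) = (-0.041255, 0.196737) ; Y_{7,-3}(Ω₂) = (-0.013895, -0.041748) ; Δ = (0.008787, -0.001011)
  [-2]  conj(Y_{7,-2})(Ω₁) = (0.096032, 0.236444) ; Y_{7,-2}(Ω₂) = (0.061814, -0.193373) ; Δ = (0.051658, -0.003954)
  [-1]  conj(Y_{7,-1})(Ω₁) = (-0.273390, -0.184041) ; Y_{7,-1}(Ω₂) = (0.465901, -0.340195) ; Δ = (-0.189982, 0.007261)
  [+0]  conj(Y_{7,0})(Ω₁) = (-0.164283, -0.000000) ; Y_{7,0}(Ω₂) = (0.664591, 0.000000) ; Δ = (-0.109181, -0.000000)
  [+1]  conj(Y_{7,1})(Ω₁) = (0.273390, -0.184041) ; Y_{7,1}(Ω₂) = (-0.465901, -0.340195) ; Δ = (-0.189982, -0.007261)
  [+2]  conj(Y_{7,2})(Ω₁) = (0.096032, -0.236444) ; Y_{7,2}(Ω₂) = (0.061814, 0.193373) ; Δ = (0.051658, 0.003954)
  [+3]  conj(Y_{7,3})(Ω₁) = (0.041255, 0.196737) ; Y_{7,3}(Ω₂) = (0.013895, -0.041748) ; Δ = (0.008787, 0.001011)
  [+4]  conj(Y_{7,4})(Ω₁) = (0.322730, 0.313940) ; Y_{7,4}(Ω₂) = (-0.005381, 0.003832) ; Δ = (-0.002940, -0.000453)
  [+5]  conj(Y_{7,5})(Ω₁) = (0.360230, 0.065213) ; Y_{7,5}(Ω₂) = (0.000712, 0.000008) ; Δ = (0.000256, 0.000050)
  [+6]  conj(Y_{7,6})(Ω₁) = (0.159168, -0.069825) ; Y_{7,6}(Ω₂) = (-0.000043, -0.000032) ; Δ = (-0.000009, -0.000002)
  [+7]  conj(Y_{7,7})(Ω₁) = (0.025374, -0.040036) ; Y_{7,7}(Ω₂) = (0.000001, 0.000002) ; Δ = (0.000000, 0.000000)
Accumulated sum (-0.373642, -0.000000); after 4π/(2l+1) scaling, (-0.313021, -0.000000) ⇒ P_7 = -0.313021

-0.313021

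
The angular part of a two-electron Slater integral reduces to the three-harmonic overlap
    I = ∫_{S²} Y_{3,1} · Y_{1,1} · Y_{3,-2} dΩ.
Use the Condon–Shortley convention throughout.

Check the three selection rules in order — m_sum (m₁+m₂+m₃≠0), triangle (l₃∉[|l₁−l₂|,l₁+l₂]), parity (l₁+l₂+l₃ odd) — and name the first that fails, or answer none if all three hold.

Σmᵢ = 0  ✓
l₃∈[|l₁−l₂|,l₁+l₂]=[2,4], have l₃=3  ✓
Σlᵢ = 7 ⇒ odd  ✗

parity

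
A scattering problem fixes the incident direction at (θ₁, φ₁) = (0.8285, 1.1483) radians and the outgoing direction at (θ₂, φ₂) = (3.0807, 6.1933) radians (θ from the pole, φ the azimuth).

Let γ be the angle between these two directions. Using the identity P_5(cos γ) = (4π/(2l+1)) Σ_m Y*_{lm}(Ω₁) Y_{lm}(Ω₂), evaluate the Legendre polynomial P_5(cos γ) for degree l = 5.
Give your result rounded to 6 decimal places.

Summing Y*_{l m}(θ₁,φ₁)·Y_{l m}(θ₂,φ₂) over m ∈ [−5, 5]; prefactor 4π/(2·5+1) = 1.142397:
  m=-5: Y*=(0.086425, -0.052004)  Y=(0.000000, 0.000000)  product (0.000000, -0.000000)
  m=-4: Y*=(-0.034791, -0.290511)  Y=(-0.000019, -0.000007)  product (-0.000001, 0.000006)
  m=-3: Y*=(-0.411236, -0.128702)  Y=(0.000599, 0.000165)  product (-0.000225, -0.000145)
  m=-2: Y*=(-0.153138, 0.172572)  Y=(-0.012259, -0.002228)  product (0.002262, -0.001774)
  m=-1: Y*=(-0.097980, -0.217942)  Y=(0.153289, 0.013816)  product (-0.012008, -0.034762)
  m=+0: Y*=(-0.302937, -0.000000)  Y=(-0.909760, 0.000000)  product (0.275600, 0.000000)
  m=+1: Y*=(0.097980, -0.217942)  Y=(-0.153289, 0.013816)  product (-0.012008, 0.034762)
  m=+2: Y*=(-0.153138, -0.172572)  Y=(-0.012259, 0.002228)  product (0.002262, 0.001774)
  m=+3: Y*=(0.411236, -0.128702)  Y=(-0.000599, 0.000165)  product (-0.000225, 0.000145)
  m=+4: Y*=(-0.034791, 0.290511)  Y=(-0.000019, 0.000007)  product (-0.000001, -0.000006)
  m=+5: Y*=(-0.086425, -0.052004)  Y=(-0.000000, 0.000000)  product (0.000000, 0.000000)
Total Σ_m = (0.255654, 0.000000). Multiply by 1.142397: (0.292059, 0.000000). P_5(cos γ) = 0.292059

0.292059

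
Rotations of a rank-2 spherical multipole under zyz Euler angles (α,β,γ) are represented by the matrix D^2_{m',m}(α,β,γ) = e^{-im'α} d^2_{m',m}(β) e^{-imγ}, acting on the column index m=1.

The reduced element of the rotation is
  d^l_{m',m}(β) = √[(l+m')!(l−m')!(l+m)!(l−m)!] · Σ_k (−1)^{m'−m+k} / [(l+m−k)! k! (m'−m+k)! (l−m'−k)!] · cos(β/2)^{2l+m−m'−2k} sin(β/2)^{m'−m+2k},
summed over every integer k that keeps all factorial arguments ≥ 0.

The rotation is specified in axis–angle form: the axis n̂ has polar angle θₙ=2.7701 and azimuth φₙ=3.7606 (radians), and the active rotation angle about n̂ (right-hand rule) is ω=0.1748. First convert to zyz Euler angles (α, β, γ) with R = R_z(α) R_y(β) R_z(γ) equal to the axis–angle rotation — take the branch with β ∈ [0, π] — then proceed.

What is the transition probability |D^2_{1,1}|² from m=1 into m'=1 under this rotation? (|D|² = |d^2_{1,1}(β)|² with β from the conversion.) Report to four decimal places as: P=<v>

P=0.9900

Axis–angle → zyz. n̂ = (sinθₙcosφₙ, sinθₙsinφₙ, cosθₙ) = (-0.295653, -0.210626, -0.931787), ω = 0.1748.
R = I cosω + sinω [n̂]ₓ + (1−cosω) n̂n̂ᵀ gives
  R = [+0.986093, +0.162997, -0.032432; -0.161099, +0.985437, +0.054408; +0.040828, -0.048427, +0.997992]
β = atan2(√(R₁₃²+R₂₃²), R₃₃) = 0.063383; α = atan2(R₂₃, R₁₃) mod 2π = 2.108338; γ = atan2(R₃₂, −R₃₁) mod 2π = 4.011916
First d^2_{1,1}(β=0.0634), then the phase factors e^{-i(1)α} and e^{-i(1)γ}:
With c≡cos(β/2)=0.999498 and s≡sin(β/2)=0.031686, N=[6·1·6·1]^{1/2}=6.000000
k∈{0,1} keeps every argument non-negative
  k=0: (−1)^0·6.0000/(6)·0.9995^4·0.0317^0 = +0.997993
  k=1: (−1)^1·6.0000/(2)·0.9995^2·0.0317^2 = -0.003009
d^2_{1,1}(0.0634) = +0.997993 -0.003009 = +0.994984
|D^2_{1,1}|² = |d^2_{1,1}(β)|² = (+0.994984)² = 0.989993 (the z-rotation phases have unit modulus)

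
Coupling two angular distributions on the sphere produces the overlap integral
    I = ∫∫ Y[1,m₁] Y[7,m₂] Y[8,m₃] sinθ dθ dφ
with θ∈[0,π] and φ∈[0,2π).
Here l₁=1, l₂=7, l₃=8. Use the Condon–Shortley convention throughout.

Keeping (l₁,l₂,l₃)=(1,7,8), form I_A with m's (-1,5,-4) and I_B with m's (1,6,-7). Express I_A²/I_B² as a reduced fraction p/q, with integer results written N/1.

2/35

Same 1,7,8: normalisation and zero-m 3j drop out of the ratio.
A: Δ: 0! 2! 14! / 17! → 1/2040; sum: t=0:+1/1916006400 = 1/1916006400; 3j²(1 7 8; -1 5 -4) = Δ·Π!·Σ² = 1/340  (sign +1)
B: Δ: 0! 2! 14! / 17! → 1/2040; sum: t=0:+1/12454041600 = 1/12454041600; 3j²(1 7 8; 1 6 -7) = Δ·Π!·Σ² = 7/136  (sign -1)
I_A²/I_B² = (1/340)/(7/136) = 2/35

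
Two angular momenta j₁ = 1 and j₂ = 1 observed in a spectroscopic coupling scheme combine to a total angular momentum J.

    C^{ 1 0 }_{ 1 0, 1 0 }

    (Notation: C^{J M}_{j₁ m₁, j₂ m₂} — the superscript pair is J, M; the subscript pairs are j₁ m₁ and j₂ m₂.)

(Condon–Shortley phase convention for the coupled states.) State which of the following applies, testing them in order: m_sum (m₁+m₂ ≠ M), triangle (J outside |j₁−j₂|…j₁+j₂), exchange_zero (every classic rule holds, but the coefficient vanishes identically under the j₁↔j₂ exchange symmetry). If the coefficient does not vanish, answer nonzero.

exchange_zero

m-sum: m₁+m₂ = 0+0 = 0, M = 0  ✓
triangle: |j₁−j₂| = 0 ≤ J = 1 ≤ j₁+j₂ = 2  ✓
exchange: j₁=j₂ and m₁=m₂, and (−1)^(j₁+j₂−J) = (−1)^1 = −1 forces ⟨j₁m₁;j₂m₂|JM⟩ = −⟨j₂m₂;j₁m₁|JM⟩ = −⟨j₁m₁;j₂m₂|JM⟩ ⇒ the coefficient vanishes identically
Racah sum check: Σ_k collapses to 0 ⇒ CG = 0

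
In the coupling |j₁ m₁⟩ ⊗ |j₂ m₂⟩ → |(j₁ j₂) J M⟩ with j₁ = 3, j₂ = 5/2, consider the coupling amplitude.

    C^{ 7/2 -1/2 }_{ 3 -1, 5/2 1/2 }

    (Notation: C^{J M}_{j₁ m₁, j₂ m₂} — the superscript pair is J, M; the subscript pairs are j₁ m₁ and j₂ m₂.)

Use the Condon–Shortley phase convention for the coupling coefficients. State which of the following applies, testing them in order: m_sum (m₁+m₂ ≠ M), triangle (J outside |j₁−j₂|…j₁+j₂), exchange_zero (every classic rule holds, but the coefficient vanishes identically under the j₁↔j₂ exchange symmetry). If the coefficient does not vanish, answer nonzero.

m-sum: m₁+m₂ = -1+1/2 = -1/2, M = -1/2  ✓
triangle: |j₁−j₂| = 1/2 ≤ J = 7/2 ≤ j₁+j₂ = 11/2  ✓
exchange: j₁≠j₂ or m₁≠m₂ — the exchange symmetry imposes no constraint here
value check: CG = −√(1/63) = -0.125988 ≠ 0

nonzero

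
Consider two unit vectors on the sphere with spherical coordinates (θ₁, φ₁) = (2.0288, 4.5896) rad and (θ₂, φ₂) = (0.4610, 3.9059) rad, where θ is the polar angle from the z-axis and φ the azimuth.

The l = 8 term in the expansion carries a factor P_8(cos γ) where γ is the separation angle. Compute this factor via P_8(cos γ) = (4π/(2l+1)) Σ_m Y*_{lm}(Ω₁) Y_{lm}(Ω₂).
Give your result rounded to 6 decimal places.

Expand P_8 via completeness: Σ_{m} conj(Y_{8,m}) at Ω₁ times Y_{8,m} at Ω₂ —
  m=-8: (0.11985 - 0.17959j) × (0.00078 + 0.00013j) = 0.00012 - 0.00012j  (running Σ = 0.00012 - 0.00012j)
  m=-7: (-0.32251 - 0.27792j) × (-0.00379 - 0.00511j) = -0.00020 + 0.00270j  (running Σ = -0.00008 + 0.00258j)
  m=-6: (-0.28054 + 0.25448j) × (-0.00406 + 0.03192j) = -0.00698 - 0.00999j  (running Σ = -0.00707 - 0.00741j)
  m=-5: (-0.00811 - 0.01151j) × (0.08910 - 0.07204j) = -0.00155 - 0.00044j  (running Σ = -0.00862 - 0.00785j)
  m=-4: (-0.30865 + 0.16509j) × (-0.28994 - 0.02452j) = 0.09354 - 0.04030j  (running Σ = 0.08492 - 0.04815j)
  m=-3: (0.05945 + 0.15403j) × (0.32941 + 0.37398j) = -0.03802 + 0.07297j  (running Σ = 0.04690 + 0.02482j)
  m=-2: (-0.26542 + 0.06652j) × (0.01955 - 0.46319j) = 0.02562 + 0.12424j  (running Σ = 0.07253 + 0.14906j)
  m=-1: (0.02753 + 0.22312j) × (0.02720 - 0.02608j) = 0.00657 + 0.00535j  (running Σ = 0.07909 + 0.15442j)
  m=0: (-0.24368 + 0.00000j) × (-0.47500 + 0.00000j) = 0.11575 + 0.00000j  (running Σ = 0.19484 + 0.15442j)
  m=1: (-0.02753 + 0.22312j) × (-0.02720 - 0.02608j) = 0.00657 - 0.00535j  (running Σ = 0.20141 + 0.14906j)
  m=2: (-0.26542 - 0.06652j) × (0.01955 + 0.46319j) = 0.02562 - 0.12424j  (running Σ = 0.22703 + 0.02482j)
  m=3: (-0.05945 + 0.15403j) × (-0.32941 + 0.37398j) = -0.03802 - 0.07297j  (running Σ = 0.18901 - 0.04815j)
  m=4: (-0.30865 - 0.16509j) × (-0.28994 + 0.02452j) = 0.09354 + 0.04030j  (running Σ = 0.28255 - 0.00785j)
  m=5: (0.00811 - 0.01151j) × (-0.08910 - 0.07204j) = -0.00155 + 0.00044j  (running Σ = 0.28100 - 0.00741j)
  m=6: (-0.28054 - 0.25448j) × (-0.00406 - 0.03192j) = -0.00698 + 0.00999j  (running Σ = 0.27402 + 0.00258j)
  m=7: (0.32251 - 0.27792j) × (0.00379 - 0.00511j) = -0.00020 - 0.00270j  (running Σ = 0.27382 - 0.00012j)
  m=8: (0.11985 + 0.17959j) × (0.00078 - 0.00013j) = 0.00012 + 0.00012j  (running Σ = 0.27393 + 0.00000j)
Accumulated sum 0.27393 + 0.00000j; after 4π/(2l+1) scaling, 0.20249 + 0.00000j ⇒ P_8 = 0.202491

0.202491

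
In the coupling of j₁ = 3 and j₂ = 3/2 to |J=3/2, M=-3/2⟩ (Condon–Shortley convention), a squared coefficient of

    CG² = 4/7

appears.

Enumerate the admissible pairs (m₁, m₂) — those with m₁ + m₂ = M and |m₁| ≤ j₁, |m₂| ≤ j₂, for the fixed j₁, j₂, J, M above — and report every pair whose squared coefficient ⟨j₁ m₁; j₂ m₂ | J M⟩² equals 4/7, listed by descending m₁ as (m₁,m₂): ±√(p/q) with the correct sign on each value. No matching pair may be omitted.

Admissible pairs with m₁+m₂ = M = -3/2: (-3,3/2), (-2,1/2), (-1,-1/2), (0,-3/2)
  (m₁,m₂)=(0,-3/2): CG² = 1/35, CG = +√(1/35)
  (m₁,m₂)=(-1,-1/2): CG² = 4/35, CG = −√(4/35)
  (m₁,m₂)=(-2,1/2): CG² = 2/7, CG = +√(2/7)
  (m₁,m₂)=(-3,3/2): CG² = 4/7, CG = −√(4/7)   ← matches the target
Pairs with CG² = 4/7: (-3,3/2): −√(4/7)

(-3,3/2): −√(4/7)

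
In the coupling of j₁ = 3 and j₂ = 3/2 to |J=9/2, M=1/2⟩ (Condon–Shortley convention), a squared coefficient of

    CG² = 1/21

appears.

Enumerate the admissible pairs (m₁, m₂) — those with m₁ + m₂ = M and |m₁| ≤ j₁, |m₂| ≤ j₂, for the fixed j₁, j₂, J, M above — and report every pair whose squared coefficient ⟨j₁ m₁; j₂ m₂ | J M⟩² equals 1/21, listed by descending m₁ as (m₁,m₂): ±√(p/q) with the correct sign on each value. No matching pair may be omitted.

(2,-3/2): +√(1/21)

Admissible pairs with m₁+m₂ = M = 1/2: (-1,3/2), (0,1/2), (1,-1/2), (2,-3/2)
  (m₁,m₂)=(2,-3/2): CG² = 1/21, CG = +√(1/21)   ← matches the target
  (m₁,m₂)=(1,-1/2): CG² = 5/14, CG = +√(5/14)
  (m₁,m₂)=(0,1/2): CG² = 10/21, CG = +√(10/21)
  (m₁,m₂)=(-1,3/2): CG² = 5/42, CG = +√(5/42)
Pairs with CG² = 1/21: (2,-3/2): +√(1/21)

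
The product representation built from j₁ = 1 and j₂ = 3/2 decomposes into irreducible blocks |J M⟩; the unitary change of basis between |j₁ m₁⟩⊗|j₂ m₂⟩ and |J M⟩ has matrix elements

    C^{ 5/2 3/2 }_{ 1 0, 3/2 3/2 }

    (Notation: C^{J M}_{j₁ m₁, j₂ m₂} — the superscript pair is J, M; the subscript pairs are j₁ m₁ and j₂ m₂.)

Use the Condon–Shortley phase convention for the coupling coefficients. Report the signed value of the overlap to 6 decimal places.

+√(2/5) = +0.632456

√[6·0!2!3!/6! · 1!1!3!0!4!1!] = √(72/5)
  +(−1)^0/∏(0,0,1,3,1,0)! = 1/6  (running 1/6)
⟨..|..⟩ = √(72/5)·(1/6) = +0.632456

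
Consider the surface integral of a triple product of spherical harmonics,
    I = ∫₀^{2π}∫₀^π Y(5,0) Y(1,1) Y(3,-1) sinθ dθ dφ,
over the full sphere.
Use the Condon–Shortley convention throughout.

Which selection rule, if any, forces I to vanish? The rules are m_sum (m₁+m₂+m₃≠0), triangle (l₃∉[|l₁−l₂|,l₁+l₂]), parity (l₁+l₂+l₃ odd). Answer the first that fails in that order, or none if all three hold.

azimuthal sum: 0 + 1 − 1 = 0  ✓
l₃ must lie in [4,6]; have l₃=3  ✗
L = 5 + 1 + 3 = 9 (odd)

triangle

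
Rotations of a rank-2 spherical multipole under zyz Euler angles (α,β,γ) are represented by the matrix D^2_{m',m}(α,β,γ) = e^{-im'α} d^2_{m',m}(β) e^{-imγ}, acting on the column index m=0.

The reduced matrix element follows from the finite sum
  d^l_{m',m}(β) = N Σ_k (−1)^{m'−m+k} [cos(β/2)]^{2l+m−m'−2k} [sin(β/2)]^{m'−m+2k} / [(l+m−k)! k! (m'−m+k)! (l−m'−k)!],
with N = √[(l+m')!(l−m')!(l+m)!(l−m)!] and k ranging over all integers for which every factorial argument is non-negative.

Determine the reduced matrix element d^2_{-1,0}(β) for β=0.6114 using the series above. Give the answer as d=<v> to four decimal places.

d^2_{-1,0}(β=0.6114) via the finite sum:
With c≡cos(β/2)=0.953637 and s≡sin(β/2)=0.300961, N=[1·6·2·2]^{1/2}=4.898979
Admissible k: 1..2 (factorial args all ≥0)
  k=1: (−1)^0·4.8990/(2)·0.9536^3·0.3010^1 = +0.639343
  k=2: (−1)^1·4.8990/(2)·0.9536^1·0.3010^3 = -0.063678
d^2_{-1,0}(0.6114) = +0.639343 -0.063678 = +0.575666

d=0.5757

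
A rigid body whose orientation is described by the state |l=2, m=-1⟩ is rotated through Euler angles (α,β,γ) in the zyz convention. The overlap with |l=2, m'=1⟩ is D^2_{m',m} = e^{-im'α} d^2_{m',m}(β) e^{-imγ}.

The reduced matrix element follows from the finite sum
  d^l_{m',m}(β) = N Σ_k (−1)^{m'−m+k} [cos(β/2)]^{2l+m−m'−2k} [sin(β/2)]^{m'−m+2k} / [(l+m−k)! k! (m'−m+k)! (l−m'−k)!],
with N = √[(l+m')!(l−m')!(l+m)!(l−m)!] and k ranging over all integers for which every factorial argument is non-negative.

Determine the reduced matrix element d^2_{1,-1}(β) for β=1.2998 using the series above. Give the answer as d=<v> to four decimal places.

d=0.5622

d^2_{1,-1}(β=1.2998) via the finite sum:
Half-angle: c=0.796144, s=0.605107. N=√(6·1·1·6)=6.000000
The bounds max(0,m−m')=0 and min(l+m,l−m')=1 give 2 terms
  k=0: (−1)^2·6.0000/(2)·0.7961^2·0.6051^2 = +0.696256
  k=1: (−1)^3·6.0000/(6)·0.7961^0·0.6051^4 = -0.134069
d^2_{1,-1}(1.2998) = +0.696256 -0.134069 = +0.562187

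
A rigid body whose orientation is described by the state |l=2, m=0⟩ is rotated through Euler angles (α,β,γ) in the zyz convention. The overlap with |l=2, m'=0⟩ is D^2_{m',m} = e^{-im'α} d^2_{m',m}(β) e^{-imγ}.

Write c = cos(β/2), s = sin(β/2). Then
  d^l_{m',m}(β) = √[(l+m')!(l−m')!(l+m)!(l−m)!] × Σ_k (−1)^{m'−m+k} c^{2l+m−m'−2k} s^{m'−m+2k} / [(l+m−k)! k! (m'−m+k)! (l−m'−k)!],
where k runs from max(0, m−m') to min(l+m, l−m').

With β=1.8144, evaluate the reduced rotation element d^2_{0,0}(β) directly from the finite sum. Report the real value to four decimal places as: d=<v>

d=-0.4127

d^2_{0,0}(β=1.8144) via the finite sum:
Half-angle: c=0.615954, s=0.787782. N=√(2·2·2·2)=4.000000
k∈{0,1,2} keeps every argument non-negative
  k=0: (−1)^0·4.0000/(4)·0.6160^4·0.7878^0 = +0.143944
  k=1: (−1)^1·4.0000/(1)·0.6160^2·0.7878^2 = -0.941822
  k=2: (−1)^2·4.0000/(4)·0.6160^0·0.7878^4 = +0.385145
d^2_{0,0}(1.8144) = +0.143944 -0.941822 +0.385145 = -0.412733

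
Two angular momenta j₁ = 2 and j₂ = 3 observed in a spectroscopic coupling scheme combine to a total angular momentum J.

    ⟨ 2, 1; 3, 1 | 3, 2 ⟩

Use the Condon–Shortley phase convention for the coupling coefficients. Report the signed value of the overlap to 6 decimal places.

-0.500000

√[7·2!2!4!/9! · 3!1!4!2!5!1!] = √(64)
  +(−1)^0/∏(0,2,1,4,1,0)! = 1/48  (running 1/48)
  +(−1)^1/∏(1,1,0,3,2,1)! = -1/12  (running -1/16)
⟨..|..⟩ = √(64)·(-1/16) = -0.500000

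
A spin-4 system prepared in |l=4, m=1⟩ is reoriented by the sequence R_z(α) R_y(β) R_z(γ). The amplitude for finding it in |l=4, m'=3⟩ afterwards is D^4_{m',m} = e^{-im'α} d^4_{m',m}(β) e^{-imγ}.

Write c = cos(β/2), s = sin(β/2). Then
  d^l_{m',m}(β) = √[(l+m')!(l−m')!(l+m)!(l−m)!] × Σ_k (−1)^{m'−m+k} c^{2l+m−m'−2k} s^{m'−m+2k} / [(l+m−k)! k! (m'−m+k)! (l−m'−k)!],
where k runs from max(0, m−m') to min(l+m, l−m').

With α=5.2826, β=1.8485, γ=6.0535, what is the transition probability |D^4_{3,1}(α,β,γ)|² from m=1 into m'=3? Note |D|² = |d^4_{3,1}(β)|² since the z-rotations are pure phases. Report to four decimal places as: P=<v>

P=0.2167

D^4_{3,1}(5.2826,1.8485,6.0535) = e^{-i·3·5.2826}·d^4_{3,1}(1.8485)·e^{-i·1·6.0535}. Compute d first:
With c≡cos(β/2)=0.602433 and s≡sin(β/2)=0.798169, N=[5040·1·120·6]^{1/2}=1904.940944
The bounds max(0,m−m')=0 and min(l+m,l−m')=1 give 2 terms
  k=0: (−1)^2·1904.9409/(240)·0.6024^6·0.7982^2 = +0.241721
  k=1: (−1)^3·1904.9409/(144)·0.6024^4·0.7982^4 = -0.707188
d^4_{3,1}(1.8485) = +0.241721 -0.707188 = -0.465467
|D^4_{3,1}|² = |d^4_{3,1}(β)|² = (-0.465467)² = 0.216660 (the z-rotation phases have unit modulus)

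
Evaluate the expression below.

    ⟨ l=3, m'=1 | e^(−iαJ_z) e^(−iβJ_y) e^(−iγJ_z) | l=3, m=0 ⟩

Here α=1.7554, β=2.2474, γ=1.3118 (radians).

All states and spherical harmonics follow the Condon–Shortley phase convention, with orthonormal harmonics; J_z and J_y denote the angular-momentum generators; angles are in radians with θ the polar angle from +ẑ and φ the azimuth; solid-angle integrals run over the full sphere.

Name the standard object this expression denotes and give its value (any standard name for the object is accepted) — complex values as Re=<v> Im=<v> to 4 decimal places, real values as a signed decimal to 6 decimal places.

Wigner D-matrix element, Re=0.0595 Im=0.3187

This is a Wigner D-matrix element — the rotation-matrix element ⟨l m'| R(α,β,γ) |l m⟩ in the angular-momentum basis.
First d^3_{1,0}(β=2.2474), then the phase factors e^{-i(1)α} and e^{-i(0)γ}:
c=cos(2.247400/2)=0.432349, s=sin(2.247400/2)=0.901706; N=√[24·2·6·6]=41.569219
Admissible k: 0..2 (factorial args all ≥0)
  k=0: (−1)^1·41.5692/(12)·0.4323^5·0.9017^1 = -0.047188
  k=1: (−1)^2·41.5692/(4)·0.4323^3·0.9017^3 = +0.615759
  k=2: (−1)^3·41.5692/(12)·0.4323^1·0.9017^5 = -0.892793
d^3_{1,0}(2.2474) = -0.047188 +0.615759 -0.892793 = -0.324221
Phases: e^{-i·(1)·1.7554}=-0.183557-0.983009i, e^{-i·(0)·1.3118}=+1.000000+0.000000i ⇒ D=+0.059513+0.318713i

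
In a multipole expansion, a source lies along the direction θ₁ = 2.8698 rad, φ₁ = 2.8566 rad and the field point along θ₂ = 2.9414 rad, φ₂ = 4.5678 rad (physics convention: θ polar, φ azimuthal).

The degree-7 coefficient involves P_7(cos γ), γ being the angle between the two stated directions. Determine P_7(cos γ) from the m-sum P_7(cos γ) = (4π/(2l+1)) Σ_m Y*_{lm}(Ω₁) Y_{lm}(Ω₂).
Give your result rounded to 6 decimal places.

Addition theorem: P_7(cos γ) = (4π/15) Σ_m Y*_{lm}(Ω₁) Y_{lm}(Ω₂), m = −7…7:
  m=-7: (+0.000021+0.000046i) × (+0.000005-0.000003i) = +0.000000+0.000000i  (running Σ = +0.000000+0.000000i)
  m=-6: (+0.000094+0.000668i) × (+0.000073+0.000086i) = -0.000000+0.000000i  (running Σ = -0.000000+0.000000i)
  m=-5: (-0.000823+0.005600i) × (-0.000867+0.000983i) = -0.000005-0.000006i  (running Σ = -0.000005-0.000006i)
  m=-4: (-0.013898+0.030237i) × (-0.008933-0.005832i) = +0.000300-0.000189i  (running Σ = +0.000296-0.000195i)
  m=-3: (-0.091146+0.104802i) × (+0.026153-0.056462i) = +0.003534+0.007887i  (running Σ = +0.003829+0.007693i)
  m=-2: (-0.329750+0.211353i) × (+0.239815+0.071349i) = -0.094159+0.027158i  (running Σ = -0.090330+0.034851i)
  m=-1: (-0.605887+0.177505i) × (-0.088083+0.604946i) = -0.054013-0.382164i  (running Σ = -0.144342-0.347314i)
  m=0: (-0.220853-0.000000i) × (-0.559504+0.000000i) = +0.123568+0.000000i  (running Σ = -0.020774-0.347314i)
  m=1: (+0.605887+0.177505i) × (+0.088083+0.604946i) = -0.054013+0.382164i  (running Σ = -0.074787+0.034851i)
  m=2: (-0.329750-0.211353i) × (+0.239815-0.071349i) = -0.094159-0.027158i  (running Σ = -0.168946+0.007693i)
  m=3: (+0.091146+0.104802i) × (-0.026153-0.056462i) = +0.003534-0.007887i  (running Σ = -0.165412-0.000195i)
  m=4: (-0.013898-0.030237i) × (-0.008933+0.005832i) = +0.000300+0.000189i  (running Σ = -0.165112-0.000006i)
  m=5: (+0.000823+0.005600i) × (+0.000867+0.000983i) = -0.000005+0.000006i  (running Σ = -0.165117+0.000000i)
  m=6: (+0.000094-0.000668i) × (+0.000073-0.000086i) = -0.000000-0.000000i  (running Σ = -0.165117+0.000000i)
  m=7: (-0.000021+0.000046i) × (-0.000005-0.000003i) = +0.000000-0.000000i  (running Σ = -0.165117-0.000000i)
Accumulated sum -0.165117-0.000000i; after 4π/(2l+1) scaling, -0.138328-0.000000i ⇒ P_7 = -0.138328

-0.138328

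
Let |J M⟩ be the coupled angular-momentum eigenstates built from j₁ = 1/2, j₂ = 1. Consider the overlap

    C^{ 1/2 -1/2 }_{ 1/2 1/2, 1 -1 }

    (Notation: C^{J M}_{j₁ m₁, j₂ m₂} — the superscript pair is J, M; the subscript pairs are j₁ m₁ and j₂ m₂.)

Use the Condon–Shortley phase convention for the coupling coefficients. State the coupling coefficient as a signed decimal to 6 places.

+0.816497  (= +√(2/3))

√[2·1!0!1!/3! · 1!0!0!2!0!1!] = √(2/3)
  +(−1)^0/∏(0,1,0,0,0,1)! = 1  (running 1)
⟨..|..⟩ = √(2/3)·(1) = +0.816497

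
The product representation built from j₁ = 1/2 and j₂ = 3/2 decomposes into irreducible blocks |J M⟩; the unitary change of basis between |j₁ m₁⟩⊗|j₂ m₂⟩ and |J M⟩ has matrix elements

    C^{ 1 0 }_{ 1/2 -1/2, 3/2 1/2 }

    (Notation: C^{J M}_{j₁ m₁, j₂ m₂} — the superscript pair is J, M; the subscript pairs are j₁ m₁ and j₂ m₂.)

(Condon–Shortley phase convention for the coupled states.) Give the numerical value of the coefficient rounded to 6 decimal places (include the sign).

j₁+j₂−J=1  J+j₁−j₂=0  J−j₁+j₂=2  j₁+j₂+J+1=4
(j₁±m₁, j₂±m₂, J±M) = (0,1,2,1,1,1)
P² = 1/2
sum k=1..1:
  [1] −1/1 = -1
S = -1
C² = P²·S² = 1/2 ; C = -0.707107

−√(1/2) = -0.707107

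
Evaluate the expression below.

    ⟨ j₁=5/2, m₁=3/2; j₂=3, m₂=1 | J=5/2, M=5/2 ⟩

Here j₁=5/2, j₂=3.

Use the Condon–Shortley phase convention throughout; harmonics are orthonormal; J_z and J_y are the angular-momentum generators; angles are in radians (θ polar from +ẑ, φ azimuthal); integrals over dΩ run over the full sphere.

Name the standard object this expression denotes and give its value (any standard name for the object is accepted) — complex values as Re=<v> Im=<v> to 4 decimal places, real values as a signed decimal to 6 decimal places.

Clebsch–Gordan coefficient, −√(2/7) ≈ -0.534522

This is a Clebsch–Gordan (vector-coupling) coefficient.
triangle: 3!*2!*3!/9! = 72/362880
(j±m)!: 4!*1!*4!*2!*5!*0! = 138240
prefactor² = (2J+1)*Δ*N² = 1152/7
  k=1: −1/(1!*2!*0!*3!*2!*0!) = -1/24
Σ = -1/24  ⇒  CG² = 1152/7*(-1/24)² = 2/7
CG = −√(2/7) = -0.534522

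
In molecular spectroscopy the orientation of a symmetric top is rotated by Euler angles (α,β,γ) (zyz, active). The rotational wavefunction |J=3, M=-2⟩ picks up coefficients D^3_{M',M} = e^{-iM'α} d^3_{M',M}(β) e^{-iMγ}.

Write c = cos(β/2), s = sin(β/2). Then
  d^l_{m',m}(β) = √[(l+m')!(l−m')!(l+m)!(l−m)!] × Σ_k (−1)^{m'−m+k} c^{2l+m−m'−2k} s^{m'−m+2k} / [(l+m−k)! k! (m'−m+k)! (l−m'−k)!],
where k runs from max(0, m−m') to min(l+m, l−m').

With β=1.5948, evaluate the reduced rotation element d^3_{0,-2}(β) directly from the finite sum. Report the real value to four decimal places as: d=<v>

d=-0.0328

d^3_{0,-2}(β=1.5948) via the finite sum:
c=cos(1.594800/2)=0.698569, s=sin(1.594800/2)=0.715542; N=√[6·6·1·120]=65.726707
The bounds max(0,m−m')=0 and min(l+m,l−m')=1 give 2 terms
  k=0: (−1)^2·65.7267/(12)·0.6986^4·0.7155^2 = +0.667836
  k=1: (−1)^3·65.7267/(12)·0.6986^2·0.7155^4 = -0.700682
d^3_{0,-2}(1.5948) = +0.667836 -0.700682 = -0.032846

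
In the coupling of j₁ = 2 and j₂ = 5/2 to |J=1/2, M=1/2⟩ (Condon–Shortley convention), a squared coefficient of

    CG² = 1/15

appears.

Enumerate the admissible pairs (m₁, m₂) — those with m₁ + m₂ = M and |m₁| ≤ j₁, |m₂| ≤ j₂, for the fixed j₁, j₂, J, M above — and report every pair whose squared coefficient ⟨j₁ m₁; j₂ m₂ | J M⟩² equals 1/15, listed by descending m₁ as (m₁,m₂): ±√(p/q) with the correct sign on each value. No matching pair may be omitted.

Admissible pairs with m₁+m₂ = M = 1/2: (-2,5/2), (-1,3/2), (0,1/2), (1,-1/2), (2,-3/2)
  (m₁,m₂)=(2,-3/2): CG² = 1/15, CG = +√(1/15)   ← matches the target
  (m₁,m₂)=(1,-1/2): CG² = 2/15, CG = −√(2/15)
  (m₁,m₂)=(0,1/2): CG² = 1/5, CG = +√(1/5)
  (m₁,m₂)=(-1,3/2): CG² = 4/15, CG = −√(4/15)
  (m₁,m₂)=(-2,5/2): CG² = 1/3, CG = +√(1/3)
Pairs with CG² = 1/15: (2,-3/2): +√(1/15)

(2,-3/2): +√(1/15)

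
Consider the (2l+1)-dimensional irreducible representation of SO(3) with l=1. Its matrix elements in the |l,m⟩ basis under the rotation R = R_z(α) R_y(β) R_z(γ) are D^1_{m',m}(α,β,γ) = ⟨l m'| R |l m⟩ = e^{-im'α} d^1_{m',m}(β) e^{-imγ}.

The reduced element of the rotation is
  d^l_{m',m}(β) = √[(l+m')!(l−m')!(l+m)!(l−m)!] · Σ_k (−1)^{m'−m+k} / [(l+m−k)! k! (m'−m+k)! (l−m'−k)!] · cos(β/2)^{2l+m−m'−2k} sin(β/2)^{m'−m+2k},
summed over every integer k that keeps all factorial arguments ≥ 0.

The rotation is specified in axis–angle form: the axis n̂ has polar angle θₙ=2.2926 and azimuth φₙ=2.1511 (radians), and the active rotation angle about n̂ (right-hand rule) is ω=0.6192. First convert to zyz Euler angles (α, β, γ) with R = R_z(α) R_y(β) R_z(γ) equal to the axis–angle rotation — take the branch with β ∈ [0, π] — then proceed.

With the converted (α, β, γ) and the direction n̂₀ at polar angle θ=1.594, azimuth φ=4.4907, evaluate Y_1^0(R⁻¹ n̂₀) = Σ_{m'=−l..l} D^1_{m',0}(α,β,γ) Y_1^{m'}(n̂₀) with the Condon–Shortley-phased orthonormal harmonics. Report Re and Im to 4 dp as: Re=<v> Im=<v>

Re=-0.1318 Im=0.0000

Axis–angle → zyz. n̂ = (sinθₙcosφₙ, sinθₙsinφₙ, cosθₙ) = (-0.411546, +0.627737, -0.660740), ω = 0.6192.
R = I cosω + sinω [n̂]ₓ + (1−cosω) n̂n̂ᵀ gives
  R = [+0.845788, +0.335520, +0.414813; -0.431446, +0.887502, +0.161849; -0.313844, -0.315860, +0.895397]
β = atan2(√(R₁₃²+R₂₃²), R₃₃) = 0.461475; α = atan2(R₂₃, R₁₃) mod 2π = 0.372008; γ = atan2(R₃₂, −R₃₁) mod 2π = 5.494586
Need the full column D^1_{m',0} for m'=−1..1 at α=0.3720, β=0.4615, γ=5.4946.
cos(β/2)=0.973498, sin(β/2)=0.228696
d^1_{-1,0}: single k=1 term ⇒ +0.314853;  D = +0.293317+0.114445i
d^1_{0,0}: k∈[0..1] ⇒ +0.947698 -0.052302 = +0.895397;  D = +0.895397+0.000000i
d^1_{1,0}: single k=0 term ⇒ -0.314853;  D = -0.293317+0.114445i
Y_1^{m'}(θ=1.594,φ=4.4907) and Σ D·Y over m':
  (+0.2933+0.1144i)·(-0.0759+0.3369i)  (+0.8954+0.0000i)·(-0.0113+0.0000i)  (-0.2933+0.1144i)·(+0.0759+0.3369i)
Y_1^0(R⁻¹ n̂) = -0.131827+0.000000i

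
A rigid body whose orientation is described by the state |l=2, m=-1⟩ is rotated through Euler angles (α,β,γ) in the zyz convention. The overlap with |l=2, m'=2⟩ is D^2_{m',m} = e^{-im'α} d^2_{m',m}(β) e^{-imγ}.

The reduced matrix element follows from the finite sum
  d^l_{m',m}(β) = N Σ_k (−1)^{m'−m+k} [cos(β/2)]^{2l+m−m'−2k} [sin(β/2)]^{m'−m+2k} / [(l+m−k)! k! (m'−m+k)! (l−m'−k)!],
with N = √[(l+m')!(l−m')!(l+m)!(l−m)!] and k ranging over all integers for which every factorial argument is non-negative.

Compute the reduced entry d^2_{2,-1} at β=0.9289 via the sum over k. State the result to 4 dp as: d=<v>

d=-0.1607

d^2_{2,-1}(β=0.9289) via the finite sum:
Half-angle: c=0.894068, s=0.447931. N=√(24·1·1·6)=12.000000
k: max(0,(-1)−(2))=0 … min(2+(-1),2−(2))=0
  k=0: (−1)^3·12.0000/(6)·0.8941^1·0.4479^3 = -0.160707
d^2_{2,-1}(0.9289) = -0.160707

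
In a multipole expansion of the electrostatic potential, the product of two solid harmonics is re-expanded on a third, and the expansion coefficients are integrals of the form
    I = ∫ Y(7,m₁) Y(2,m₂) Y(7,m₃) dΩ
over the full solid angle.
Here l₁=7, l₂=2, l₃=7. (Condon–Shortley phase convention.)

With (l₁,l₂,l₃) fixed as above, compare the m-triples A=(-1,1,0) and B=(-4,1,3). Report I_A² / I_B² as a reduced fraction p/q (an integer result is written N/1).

Shared (l₁,l₂,l₃)=(7,2,7): N and (l;000)² cancel in I_A²/I_B².
A: Δ = 2!·12!·2!/17! = 1/185640; Racah Σ t=1..2: t=1:−1/1209600 t=2:+1/1036800 = 1/7257600; ⇒ 3j(7 2 7; -1 1 0)² = 1/2210, sgn -1
B: Δ = 2!·12!·2!/17! = 1/185640; Racah Σ t=1..2: t=1:−1/14515200 t=2:+1/4354560 = 1/6220800; ⇒ 3j(7 2 7; -4 1 3)² = 77/4420, sgn +1
I_A²/I_B² = (1/2210)/(77/4420) = 2/77

2/77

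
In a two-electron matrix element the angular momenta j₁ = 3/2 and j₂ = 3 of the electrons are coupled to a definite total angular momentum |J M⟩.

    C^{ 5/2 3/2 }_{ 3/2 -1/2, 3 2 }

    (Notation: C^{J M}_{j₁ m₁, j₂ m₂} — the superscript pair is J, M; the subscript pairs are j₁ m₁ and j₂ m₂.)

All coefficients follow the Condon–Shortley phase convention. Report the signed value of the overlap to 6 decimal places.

+√(1/14) ≈ +0.267261

√[6·2!1!4!/8! · 1!2!5!1!4!1!] = √(288/7)
  +(−1)^1/∏(1,1,1,4,0,0)! = -1/24  (running -1/24)
  +(−1)^2/∏(2,0,0,3,1,1)! = 1/12  (running 1/24)
⟨..|..⟩ = √(288/7)·(1/24) = +0.267261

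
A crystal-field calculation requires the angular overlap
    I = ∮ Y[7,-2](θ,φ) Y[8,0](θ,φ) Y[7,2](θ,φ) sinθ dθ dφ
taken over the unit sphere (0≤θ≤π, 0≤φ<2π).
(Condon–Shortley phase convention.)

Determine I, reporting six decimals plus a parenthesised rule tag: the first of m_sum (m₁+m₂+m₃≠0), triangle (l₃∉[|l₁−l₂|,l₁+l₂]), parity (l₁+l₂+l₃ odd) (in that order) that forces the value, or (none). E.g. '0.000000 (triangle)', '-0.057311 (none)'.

-0.082798 (none)

Checks pass: Σm=0; 22 even; l₃=7∈[1,15].
(2·7+1)(2·8+1)(2·7+1) = 3825
Δ: 8! 6! 8! / 23! → 1/22086194130
sum: t=1:−1/18289152000 t=2:+1/248832000 t=3:−1/24883200 t=4:+1/11943936 t=5:−1/24883200 t=6:+1/248832000 t=7:−1/18289152000 = 11/975421440
3j²(7 8 7; 0 0 0) = Δ·Π!·Σ² = 1750/289731  (sign -1)
sum: t=3:−1/373248000 t=4:+1/39813120 t=5:−1/24883200 t=6:+1/74649600 t=7:−1/1219276800 t=8:+1/195084288000 = -121/23410114560
3j²(7 8 7; -2 0 2) = Δ·Π!·Σ² = 15125/4056234  (sign +1)
combine: 4πI² = 3825·1750/289731·15125/4056234 = 47265625/548653937
take √, sign -1: I = -0.08279775
No selection rule forces the value: the integral is nonzero (none).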